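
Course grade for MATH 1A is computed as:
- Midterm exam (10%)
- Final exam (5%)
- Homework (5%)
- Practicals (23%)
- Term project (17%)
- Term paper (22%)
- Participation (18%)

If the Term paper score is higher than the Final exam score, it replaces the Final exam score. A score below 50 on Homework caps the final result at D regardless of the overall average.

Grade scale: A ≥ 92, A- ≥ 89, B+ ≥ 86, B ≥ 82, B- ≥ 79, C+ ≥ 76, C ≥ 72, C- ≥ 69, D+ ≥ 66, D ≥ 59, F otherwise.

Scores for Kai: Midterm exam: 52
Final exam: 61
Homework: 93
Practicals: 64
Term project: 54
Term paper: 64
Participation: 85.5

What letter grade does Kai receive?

D+

Term paper (64) > Final exam (61), so Final exam counts as 64.
Homework score 93 ≥ 50: minimum met.
Weighted total:
  Midterm exam 52 × 0.1 = 5.2
  Final exam 64 × 0.05 = 3.2
  Homework 93 × 0.05 = 4.65
  Practicals 64 × 0.23 = 14.72
  Term project 54 × 0.17 = 9.18
  Term paper 64 × 0.22 = 14.08
  Participation 85.5 × 0.18 = 15.39
Sum = 66.42
66.42 is ≥ 66 and < 69 → D+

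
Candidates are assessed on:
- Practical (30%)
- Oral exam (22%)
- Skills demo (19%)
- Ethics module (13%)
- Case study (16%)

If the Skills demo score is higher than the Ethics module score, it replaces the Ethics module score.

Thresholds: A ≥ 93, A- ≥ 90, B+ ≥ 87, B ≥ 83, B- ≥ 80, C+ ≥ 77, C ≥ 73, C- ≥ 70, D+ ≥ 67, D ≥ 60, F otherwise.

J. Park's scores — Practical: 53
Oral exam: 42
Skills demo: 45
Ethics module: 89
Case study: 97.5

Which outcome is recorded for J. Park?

D

Skills demo (45) ≤ Ethics module (89), so Ethics module stays at 89.
Weighted total:
  Practical 53 × 0.3 = 15.9
  Oral exam 42 × 0.22 = 9.24
  Skills demo 45 × 0.19 = 8.55
  Ethics module 89 × 0.13 = 11.57
  Case study 97.5 × 0.16 = 15.6
Sum = 60.86
60.86 is ≥ 60 and < 67 → D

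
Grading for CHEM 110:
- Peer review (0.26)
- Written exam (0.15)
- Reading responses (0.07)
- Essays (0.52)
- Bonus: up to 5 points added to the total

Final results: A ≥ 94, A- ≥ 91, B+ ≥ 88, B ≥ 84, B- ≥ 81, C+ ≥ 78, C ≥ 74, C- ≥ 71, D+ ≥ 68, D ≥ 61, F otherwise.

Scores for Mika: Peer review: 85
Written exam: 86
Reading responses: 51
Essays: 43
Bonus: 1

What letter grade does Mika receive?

D

Weighted total:
  Peer review 85 × 0.26 = 22.1
  Written exam 86 × 0.15 = 12.9
  Reading responses 51 × 0.07 = 3.57
  Essays 43 × 0.52 = 22.36
Sum = 60.93
Bonus: 60.93 + 1 = 61.93
61.93 is ≥ 61 and < 68 → D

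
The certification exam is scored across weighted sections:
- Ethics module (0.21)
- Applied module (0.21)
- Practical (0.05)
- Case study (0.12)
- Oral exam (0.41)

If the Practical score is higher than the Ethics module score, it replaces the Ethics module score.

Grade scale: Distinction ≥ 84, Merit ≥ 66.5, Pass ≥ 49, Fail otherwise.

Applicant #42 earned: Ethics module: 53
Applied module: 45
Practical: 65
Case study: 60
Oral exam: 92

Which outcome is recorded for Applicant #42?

Merit

Practical (65) > Ethics module (53), so Ethics module counts as 65.
Weighted total:
  Ethics module 65 × 0.21 = 13.65
  Applied module 45 × 0.21 = 9.45
  Practical 65 × 0.05 = 3.25
  Case study 60 × 0.12 = 7.2
  Oral exam 92 × 0.41 = 37.72
Sum = 71.27
71.27 is ≥ 66.5 and < 84 → Merit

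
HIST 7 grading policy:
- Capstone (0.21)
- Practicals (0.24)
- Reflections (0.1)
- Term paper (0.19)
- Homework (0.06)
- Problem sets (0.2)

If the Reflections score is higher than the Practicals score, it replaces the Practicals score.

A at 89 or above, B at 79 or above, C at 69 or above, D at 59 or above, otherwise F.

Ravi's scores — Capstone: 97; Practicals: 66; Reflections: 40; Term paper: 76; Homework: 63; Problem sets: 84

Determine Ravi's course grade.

C

Reflections (40) ≤ Practicals (66), so Practicals stays at 66.
Weighted total:
  Capstone 97 × 0.21 = 20.37
  Practicals 66 × 0.24 = 15.84
  Reflections 40 × 0.1 = 4
  Term paper 76 × 0.19 = 14.44
  Homework 63 × 0.06 = 3.78
  Problem sets 84 × 0.2 = 16.8
Sum = 75.23
75.23 is ≥ 69 and < 79 → C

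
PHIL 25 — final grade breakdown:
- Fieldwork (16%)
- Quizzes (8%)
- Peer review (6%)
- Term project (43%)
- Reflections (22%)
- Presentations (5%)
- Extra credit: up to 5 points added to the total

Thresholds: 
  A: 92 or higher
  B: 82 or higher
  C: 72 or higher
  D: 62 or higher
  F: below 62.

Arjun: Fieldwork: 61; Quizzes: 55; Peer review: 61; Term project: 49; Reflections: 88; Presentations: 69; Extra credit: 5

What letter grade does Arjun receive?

Weighted total:
  Fieldwork 61 × 0.16 = 9.76
  Quizzes 55 × 0.08 = 4.4
  Peer review 61 × 0.06 = 3.66
  Term project 49 × 0.43 = 21.07
  Reflections 88 × 0.22 = 19.36
  Presentations 69 × 0.05 = 3.45
Sum = 61.7
Extra credit: 61.7 + 5 = 66.7
66.7 is ≥ 62 and < 72 → D

D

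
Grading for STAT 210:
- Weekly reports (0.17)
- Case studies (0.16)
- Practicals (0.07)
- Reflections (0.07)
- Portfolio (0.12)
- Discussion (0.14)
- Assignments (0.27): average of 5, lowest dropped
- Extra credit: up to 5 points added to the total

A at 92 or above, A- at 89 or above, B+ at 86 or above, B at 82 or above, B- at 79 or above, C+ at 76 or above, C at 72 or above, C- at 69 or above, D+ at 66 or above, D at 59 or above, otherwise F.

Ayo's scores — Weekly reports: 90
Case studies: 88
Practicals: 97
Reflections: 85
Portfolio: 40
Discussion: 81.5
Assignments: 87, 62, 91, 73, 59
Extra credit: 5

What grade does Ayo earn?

Assignments: drop 59 → average of remaining 4 = 313/4 = 78.25
Weighted total:
  Weekly reports 90 × 0.17 = 15.3
  Case studies 88 × 0.16 = 14.08
  Practicals 97 × 0.07 = 6.79
  Reflections 85 × 0.07 = 5.95
  Portfolio 40 × 0.12 = 4.8
  Discussion 81.5 × 0.14 = 11.41
  Assignments 78.25 × 0.27 = 21.1275
Sum = 79.4575
Extra credit: 79.4575 + 5 = 84.4575
84.4575 is ≥ 82 and < 86 → B

B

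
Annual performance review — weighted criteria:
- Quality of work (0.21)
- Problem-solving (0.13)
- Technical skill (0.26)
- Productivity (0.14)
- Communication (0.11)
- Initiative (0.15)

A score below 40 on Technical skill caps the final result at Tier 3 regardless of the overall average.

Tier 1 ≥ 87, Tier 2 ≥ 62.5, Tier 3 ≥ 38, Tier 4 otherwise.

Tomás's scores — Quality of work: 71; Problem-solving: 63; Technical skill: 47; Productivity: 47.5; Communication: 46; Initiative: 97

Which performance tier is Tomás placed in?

Tier 3

Technical skill score 47 ≥ 40: minimum met.
Weighted total:
  Quality of work 71 × 0.21 = 14.91
  Problem-solving 63 × 0.13 = 8.19
  Technical skill 47 × 0.26 = 12.22
  Productivity 47.5 × 0.14 = 6.65
  Communication 46 × 0.11 = 5.06
  Initiative 97 × 0.15 = 14.55
Sum = 61.58
61.58 is ≥ 38 and < 62.5 → Tier 3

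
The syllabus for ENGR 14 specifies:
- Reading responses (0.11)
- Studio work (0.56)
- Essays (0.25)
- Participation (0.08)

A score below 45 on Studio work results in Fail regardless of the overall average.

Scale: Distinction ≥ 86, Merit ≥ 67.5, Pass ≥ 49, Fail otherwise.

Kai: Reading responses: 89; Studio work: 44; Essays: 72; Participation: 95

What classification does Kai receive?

Studio work score 44 < 45: minimum not met.
Weighted total:
  Reading responses 89 × 0.11 = 9.79
  Studio work 44 × 0.56 = 24.64
  Essays 72 × 0.25 = 18
  Participation 95 × 0.08 = 7.6
Sum = 60.03
Because the Studio work minimum was not met, the result is Fail.

Fail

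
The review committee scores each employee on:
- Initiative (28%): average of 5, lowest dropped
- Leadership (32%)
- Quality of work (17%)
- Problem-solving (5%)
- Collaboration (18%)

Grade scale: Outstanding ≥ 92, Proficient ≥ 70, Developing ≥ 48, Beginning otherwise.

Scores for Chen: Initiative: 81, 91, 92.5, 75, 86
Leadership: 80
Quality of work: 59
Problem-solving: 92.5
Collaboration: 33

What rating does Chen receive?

Initiative: drop 75 → average of remaining 4 = 350.5/4 = 87.625
Weighted total:
  Initiative 87.625 × 0.28 = 24.535
  Leadership 80 × 0.32 = 25.6
  Quality of work 59 × 0.17 = 10.03
  Problem-solving 92.5 × 0.05 = 4.625
  Collaboration 33 × 0.18 = 5.94
Sum = 70.73
70.73 is ≥ 70 and < 92 → Proficient

Proficient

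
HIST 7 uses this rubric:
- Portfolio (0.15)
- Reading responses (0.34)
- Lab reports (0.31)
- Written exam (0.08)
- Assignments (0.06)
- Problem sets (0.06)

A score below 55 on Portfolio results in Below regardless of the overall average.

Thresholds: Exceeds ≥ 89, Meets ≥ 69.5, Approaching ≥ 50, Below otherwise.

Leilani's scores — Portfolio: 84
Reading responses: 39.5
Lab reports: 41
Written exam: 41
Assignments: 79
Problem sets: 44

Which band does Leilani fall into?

Portfolio score 84 ≥ 55: minimum met.
Weighted total:
  Portfolio 84 × 0.15 = 12.6
  Reading responses 39.5 × 0.34 = 13.43
  Lab reports 41 × 0.31 = 12.71
  Written exam 41 × 0.08 = 3.28
  Assignments 79 × 0.06 = 4.74
  Problem sets 44 × 0.06 = 2.64
Sum = 49.4
49.4 < 50 → Below

Below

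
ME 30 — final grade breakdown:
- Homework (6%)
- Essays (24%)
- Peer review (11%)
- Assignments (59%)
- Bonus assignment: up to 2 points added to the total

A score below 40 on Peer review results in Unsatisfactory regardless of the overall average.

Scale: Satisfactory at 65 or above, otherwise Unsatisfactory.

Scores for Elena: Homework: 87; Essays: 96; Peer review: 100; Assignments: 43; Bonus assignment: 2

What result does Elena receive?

Satisfactory

Peer review score 100 ≥ 40: minimum met.
Weighted total:
  Homework 87 × 0.06 = 5.22
  Essays 96 × 0.24 = 23.04
  Peer review 100 × 0.11 = 11
  Assignments 43 × 0.59 = 25.37
Sum = 64.63
Bonus assignment: 64.63 + 2 = 66.63
66.63 ≥ 65 → Satisfactory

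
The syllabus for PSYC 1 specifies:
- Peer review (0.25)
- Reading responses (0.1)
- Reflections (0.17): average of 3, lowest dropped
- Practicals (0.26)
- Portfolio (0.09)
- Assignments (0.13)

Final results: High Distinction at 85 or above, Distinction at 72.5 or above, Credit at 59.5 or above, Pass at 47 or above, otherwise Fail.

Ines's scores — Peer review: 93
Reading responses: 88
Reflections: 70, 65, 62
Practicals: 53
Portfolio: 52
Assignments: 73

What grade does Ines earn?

Reflections: drop 62 → average of remaining 2 = 135/2 = 67.5
Weighted total:
  Peer review 93 × 0.25 = 23.25
  Reading responses 88 × 0.1 = 8.8
  Reflections 67.5 × 0.17 = 11.475
  Practicals 53 × 0.26 = 13.78
  Portfolio 52 × 0.09 = 4.68
  Assignments 73 × 0.13 = 9.49
Sum = 71.475
71.475 is ≥ 59.5 and < 72.5 → Credit

Credit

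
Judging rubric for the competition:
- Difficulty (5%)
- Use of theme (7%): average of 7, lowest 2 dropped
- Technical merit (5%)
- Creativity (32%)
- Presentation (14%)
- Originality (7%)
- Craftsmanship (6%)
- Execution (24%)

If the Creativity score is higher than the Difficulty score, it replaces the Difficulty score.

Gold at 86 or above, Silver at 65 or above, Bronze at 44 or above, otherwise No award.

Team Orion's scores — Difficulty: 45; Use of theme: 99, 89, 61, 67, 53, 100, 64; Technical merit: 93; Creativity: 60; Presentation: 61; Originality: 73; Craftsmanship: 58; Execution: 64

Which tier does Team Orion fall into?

Silver

Use of theme: drop 53, 61 → average of remaining 5 = 419/5 = 83.8
Creativity (60) > Difficulty (45), so Difficulty counts as 60.
Weighted total:
  Difficulty 60 × 0.05 = 3
  Use of theme 83.8 × 0.07 = 5.866
  Technical merit 93 × 0.05 = 4.65
  Creativity 60 × 0.32 = 19.2
  Presentation 61 × 0.14 = 8.54
  Originality 73 × 0.07 = 5.11
  Craftsmanship 58 × 0.06 = 3.48
  Execution 64 × 0.24 = 15.36
Sum = 65.206
65.206 is ≥ 65 and < 86 → Silver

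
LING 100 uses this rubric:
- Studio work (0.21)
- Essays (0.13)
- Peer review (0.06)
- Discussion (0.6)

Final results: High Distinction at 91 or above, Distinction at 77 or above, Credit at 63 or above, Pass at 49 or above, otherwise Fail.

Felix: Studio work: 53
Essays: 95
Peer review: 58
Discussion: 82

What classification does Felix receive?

Credit

Weighted total:
  Studio work 53 × 0.21 = 11.13
  Essays 95 × 0.13 = 12.35
  Peer review 58 × 0.06 = 3.48
  Discussion 82 × 0.6 = 49.2
Sum = 76.16
76.16 is ≥ 63 and < 77 → Credit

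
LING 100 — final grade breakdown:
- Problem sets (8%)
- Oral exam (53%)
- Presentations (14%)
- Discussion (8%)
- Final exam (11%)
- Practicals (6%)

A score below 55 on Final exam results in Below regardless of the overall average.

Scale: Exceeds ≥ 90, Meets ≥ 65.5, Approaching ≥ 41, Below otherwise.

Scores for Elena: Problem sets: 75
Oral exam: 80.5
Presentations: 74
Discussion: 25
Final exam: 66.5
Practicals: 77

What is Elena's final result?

Final exam score 66.5 ≥ 55: minimum met.
Weighted total:
  Problem sets 75 × 0.08 = 6
  Oral exam 80.5 × 0.53 = 42.665
  Presentations 74 × 0.14 = 10.36
  Discussion 25 × 0.08 = 2
  Final exam 66.5 × 0.11 = 7.315
  Practicals 77 × 0.06 = 4.62
Sum = 72.96
72.96 is ≥ 65.5 and < 90 → Meets

Meets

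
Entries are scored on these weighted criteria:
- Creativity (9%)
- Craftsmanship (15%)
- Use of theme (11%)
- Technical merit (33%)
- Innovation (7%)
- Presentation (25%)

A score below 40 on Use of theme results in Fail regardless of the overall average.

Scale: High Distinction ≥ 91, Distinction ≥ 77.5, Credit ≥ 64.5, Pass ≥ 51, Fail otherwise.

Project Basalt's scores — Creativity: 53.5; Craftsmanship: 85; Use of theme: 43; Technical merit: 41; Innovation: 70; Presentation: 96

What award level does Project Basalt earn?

Credit

Use of theme score 43 ≥ 40: minimum met.
Weighted total:
  Creativity 53.5 × 0.09 = 4.815
  Craftsmanship 85 × 0.15 = 12.75
  Use of theme 43 × 0.11 = 4.73
  Technical merit 41 × 0.33 = 13.53
  Innovation 70 × 0.07 = 4.9
  Presentation 96 × 0.25 = 24
Sum = 64.725
64.725 is ≥ 64.5 and < 77.5 → Credit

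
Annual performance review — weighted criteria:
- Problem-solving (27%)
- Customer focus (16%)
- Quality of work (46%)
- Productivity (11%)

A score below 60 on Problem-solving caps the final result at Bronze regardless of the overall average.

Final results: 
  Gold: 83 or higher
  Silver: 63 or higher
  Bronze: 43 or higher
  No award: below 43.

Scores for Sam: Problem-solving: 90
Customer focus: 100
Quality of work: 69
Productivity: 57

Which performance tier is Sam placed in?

Silver

Problem-solving score 90 ≥ 60: minimum met.
Weighted total:
  Problem-solving 90 × 0.27 = 24.3
  Customer focus 100 × 0.16 = 16
  Quality of work 69 × 0.46 = 31.74
  Productivity 57 × 0.11 = 6.27
Sum = 78.31
78.31 is ≥ 63 and < 83 → Silver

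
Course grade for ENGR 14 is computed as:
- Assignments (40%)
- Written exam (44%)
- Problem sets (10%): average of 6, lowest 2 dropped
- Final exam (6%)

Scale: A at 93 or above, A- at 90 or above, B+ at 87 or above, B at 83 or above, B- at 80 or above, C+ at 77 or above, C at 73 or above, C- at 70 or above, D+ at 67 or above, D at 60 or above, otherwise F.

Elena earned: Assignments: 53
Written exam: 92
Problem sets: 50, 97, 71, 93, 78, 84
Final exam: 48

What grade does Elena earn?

Problem sets: drop 50, 71 → average of remaining 4 = 352/4 = 88
Weighted total:
  Assignments 53 × 0.4 = 21.2
  Written exam 92 × 0.44 = 40.48
  Problem sets 88 × 0.1 = 8.8
  Final exam 48 × 0.06 = 2.88
Sum = 73.36
73.36 is ≥ 73 and < 77 → C

C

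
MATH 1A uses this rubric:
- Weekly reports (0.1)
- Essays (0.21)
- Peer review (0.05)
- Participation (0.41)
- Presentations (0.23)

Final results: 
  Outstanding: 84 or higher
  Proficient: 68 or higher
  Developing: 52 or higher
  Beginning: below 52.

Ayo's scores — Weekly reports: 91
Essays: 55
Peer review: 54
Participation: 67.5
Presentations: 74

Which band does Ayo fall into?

Weighted total:
  Weekly reports 91 × 0.1 = 9.1
  Essays 55 × 0.21 = 11.55
  Peer review 54 × 0.05 = 2.7
  Participation 67.5 × 0.41 = 27.675
  Presentations 74 × 0.23 = 17.02
Sum = 68.045
68.045 is ≥ 68 and < 84 → Proficient

Proficient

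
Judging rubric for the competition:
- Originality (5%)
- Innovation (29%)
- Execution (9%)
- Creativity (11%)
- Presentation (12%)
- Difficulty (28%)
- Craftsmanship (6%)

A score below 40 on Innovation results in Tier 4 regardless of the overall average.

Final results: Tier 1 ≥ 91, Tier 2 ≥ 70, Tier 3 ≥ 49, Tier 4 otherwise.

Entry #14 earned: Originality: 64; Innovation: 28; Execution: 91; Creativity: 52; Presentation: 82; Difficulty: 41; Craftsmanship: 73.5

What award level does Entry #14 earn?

Innovation score 28 < 40: minimum not met.
Weighted total:
  Originality 64 × 0.05 = 3.2
  Innovation 28 × 0.29 = 8.12
  Execution 91 × 0.09 = 8.19
  Creativity 52 × 0.11 = 5.72
  Presentation 82 × 0.12 = 9.84
  Difficulty 41 × 0.28 = 11.48
  Craftsmanship 73.5 × 0.06 = 4.41
Sum = 50.96
Because the Innovation minimum was not met, the result is Tier 4.

Tier 4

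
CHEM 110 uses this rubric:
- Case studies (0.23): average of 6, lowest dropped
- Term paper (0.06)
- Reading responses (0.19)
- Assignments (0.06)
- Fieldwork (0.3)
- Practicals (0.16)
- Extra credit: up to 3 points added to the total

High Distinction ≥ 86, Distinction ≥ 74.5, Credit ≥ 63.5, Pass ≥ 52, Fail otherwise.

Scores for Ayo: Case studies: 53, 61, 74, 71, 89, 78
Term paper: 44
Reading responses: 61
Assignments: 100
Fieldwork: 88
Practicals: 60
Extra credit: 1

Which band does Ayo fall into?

Case studies: drop 53 → average of remaining 5 = 373/5 = 74.6
Weighted total:
  Case studies 74.6 × 0.23 = 17.158
  Term paper 44 × 0.06 = 2.64
  Reading responses 61 × 0.19 = 11.59
  Assignments 100 × 0.06 = 6
  Fieldwork 88 × 0.3 = 26.4
  Practicals 60 × 0.16 = 9.6
Sum = 73.388
Extra credit: 73.388 + 1 = 74.388
74.388 is ≥ 63.5 and < 74.5 → Credit

Credit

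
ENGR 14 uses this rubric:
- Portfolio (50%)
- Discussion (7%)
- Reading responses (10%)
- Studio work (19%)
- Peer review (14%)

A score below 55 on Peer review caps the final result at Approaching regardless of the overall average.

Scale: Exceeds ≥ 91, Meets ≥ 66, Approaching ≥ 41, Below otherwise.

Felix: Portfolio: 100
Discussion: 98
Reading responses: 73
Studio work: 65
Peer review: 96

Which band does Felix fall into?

Peer review score 96 ≥ 55: minimum met.
Weighted total:
  Portfolio 100 × 0.5 = 50
  Discussion 98 × 0.07 = 6.86
  Reading responses 73 × 0.1 = 7.3
  Studio work 65 × 0.19 = 12.35
  Peer review 96 × 0.14 = 13.44
Sum = 89.95
89.95 is ≥ 66 and < 91 → Meets

Meets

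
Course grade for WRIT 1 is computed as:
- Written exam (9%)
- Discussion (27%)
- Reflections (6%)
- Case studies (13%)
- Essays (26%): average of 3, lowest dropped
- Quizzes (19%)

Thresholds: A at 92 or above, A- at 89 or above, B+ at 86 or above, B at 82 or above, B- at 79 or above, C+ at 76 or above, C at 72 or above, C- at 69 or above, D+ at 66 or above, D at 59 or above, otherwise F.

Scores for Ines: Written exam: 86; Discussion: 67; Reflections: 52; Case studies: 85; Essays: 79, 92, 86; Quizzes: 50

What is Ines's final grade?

C

Essays: drop 79 → average of remaining 2 = 178/2 = 89
Weighted total:
  Written exam 86 × 0.09 = 7.74
  Discussion 67 × 0.27 = 18.09
  Reflections 52 × 0.06 = 3.12
  Case studies 85 × 0.13 = 11.05
  Essays 89 × 0.26 = 23.14
  Quizzes 50 × 0.19 = 9.5
Sum = 72.64
72.64 is ≥ 72 and < 76 → C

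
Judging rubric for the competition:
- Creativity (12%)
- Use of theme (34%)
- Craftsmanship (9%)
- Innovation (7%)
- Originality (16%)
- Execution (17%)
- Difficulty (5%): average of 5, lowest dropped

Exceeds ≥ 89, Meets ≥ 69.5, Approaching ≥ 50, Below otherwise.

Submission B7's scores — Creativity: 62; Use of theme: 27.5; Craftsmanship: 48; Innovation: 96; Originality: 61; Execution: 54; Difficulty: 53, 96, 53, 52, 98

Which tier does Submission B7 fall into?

Approaching

Difficulty: drop 52 → average of remaining 4 = 300/4 = 75
Weighted total:
  Creativity 62 × 0.12 = 7.44
  Use of theme 27.5 × 0.34 = 9.35
  Craftsmanship 48 × 0.09 = 4.32
  Innovation 96 × 0.07 = 6.72
  Originality 61 × 0.16 = 9.76
  Execution 54 × 0.17 = 9.18
  Difficulty 75 × 0.05 = 3.75
Sum = 50.52
50.52 is ≥ 50 and < 69.5 → Approaching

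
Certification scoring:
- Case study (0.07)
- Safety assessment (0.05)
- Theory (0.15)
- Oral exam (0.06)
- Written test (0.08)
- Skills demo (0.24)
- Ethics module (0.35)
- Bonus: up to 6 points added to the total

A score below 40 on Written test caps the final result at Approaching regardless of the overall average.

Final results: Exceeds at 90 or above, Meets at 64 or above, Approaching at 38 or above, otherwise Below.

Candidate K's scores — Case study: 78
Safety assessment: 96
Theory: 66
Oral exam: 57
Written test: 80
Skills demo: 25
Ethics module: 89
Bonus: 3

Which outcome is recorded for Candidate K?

Meets

Written test score 80 ≥ 40: minimum met.
Weighted total:
  Case study 78 × 0.07 = 5.46
  Safety assessment 96 × 0.05 = 4.8
  Theory 66 × 0.15 = 9.9
  Oral exam 57 × 0.06 = 3.42
  Written test 80 × 0.08 = 6.4
  Skills demo 25 × 0.24 = 6
  Ethics module 89 × 0.35 = 31.15
Sum = 67.13
Bonus: 67.13 + 3 = 70.13
70.13 is ≥ 64 and < 90 → Meets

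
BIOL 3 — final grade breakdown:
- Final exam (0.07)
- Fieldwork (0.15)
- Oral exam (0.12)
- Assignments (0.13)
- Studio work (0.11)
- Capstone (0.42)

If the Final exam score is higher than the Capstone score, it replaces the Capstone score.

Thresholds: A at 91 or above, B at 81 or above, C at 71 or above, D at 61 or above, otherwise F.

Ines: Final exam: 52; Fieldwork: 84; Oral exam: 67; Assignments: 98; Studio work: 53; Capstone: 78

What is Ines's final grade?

C

Final exam (52) ≤ Capstone (78), so Capstone stays at 78.
Weighted total:
  Final exam 52 × 0.07 = 3.64
  Fieldwork 84 × 0.15 = 12.6
  Oral exam 67 × 0.12 = 8.04
  Assignments 98 × 0.13 = 12.74
  Studio work 53 × 0.11 = 5.83
  Capstone 78 × 0.42 = 32.76
Sum = 75.61
75.61 is ≥ 71 and < 81 → C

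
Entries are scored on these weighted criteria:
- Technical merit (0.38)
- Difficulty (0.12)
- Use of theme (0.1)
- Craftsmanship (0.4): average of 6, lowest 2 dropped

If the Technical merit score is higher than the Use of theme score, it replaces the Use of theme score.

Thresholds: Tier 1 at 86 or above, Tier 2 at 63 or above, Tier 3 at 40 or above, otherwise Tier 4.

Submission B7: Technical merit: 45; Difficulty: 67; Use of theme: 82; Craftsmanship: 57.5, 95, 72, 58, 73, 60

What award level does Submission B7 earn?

Tier 2

Craftsmanship: drop 57.5, 58 → average of remaining 4 = 300/4 = 75
Technical merit (45) ≤ Use of theme (82), so Use of theme stays at 82.
Weighted total:
  Technical merit 45 × 0.38 = 17.1
  Difficulty 67 × 0.12 = 8.04
  Use of theme 82 × 0.1 = 8.2
  Craftsmanship 75 × 0.4 = 30
Sum = 63.34
63.34 is ≥ 63 and < 86 → Tier 2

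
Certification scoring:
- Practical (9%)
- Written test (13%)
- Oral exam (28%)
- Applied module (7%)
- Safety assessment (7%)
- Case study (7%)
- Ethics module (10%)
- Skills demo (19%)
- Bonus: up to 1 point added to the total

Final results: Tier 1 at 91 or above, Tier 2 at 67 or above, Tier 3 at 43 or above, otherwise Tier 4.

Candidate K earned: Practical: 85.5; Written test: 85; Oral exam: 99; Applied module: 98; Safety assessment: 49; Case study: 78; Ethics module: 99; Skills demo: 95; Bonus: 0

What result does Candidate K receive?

Weighted total:
  Practical 85.5 × 0.09 = 7.695
  Written test 85 × 0.13 = 11.05
  Oral exam 99 × 0.28 = 27.72
  Applied module 98 × 0.07 = 6.86
  Safety assessment 49 × 0.07 = 3.43
  Case study 78 × 0.07 = 5.46
  Ethics module 99 × 0.1 = 9.9
  Skills demo 95 × 0.19 = 18.05
Sum = 90.165
Bonus: 90.165 + 0 = 90.165
90.165 is ≥ 67 and < 91 → Tier 2

Tier 2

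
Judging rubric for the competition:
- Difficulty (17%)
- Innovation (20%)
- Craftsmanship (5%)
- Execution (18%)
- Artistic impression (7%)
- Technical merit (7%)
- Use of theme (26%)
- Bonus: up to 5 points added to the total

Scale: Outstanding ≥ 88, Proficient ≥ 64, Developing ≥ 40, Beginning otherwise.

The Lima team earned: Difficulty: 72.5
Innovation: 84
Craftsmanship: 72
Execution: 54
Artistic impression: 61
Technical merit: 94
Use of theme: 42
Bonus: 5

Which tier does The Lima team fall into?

Weighted total:
  Difficulty 72.5 × 0.17 = 12.325
  Innovation 84 × 0.2 = 16.8
  Craftsmanship 72 × 0.05 = 3.6
  Execution 54 × 0.18 = 9.72
  Artistic impression 61 × 0.07 = 4.27
  Technical merit 94 × 0.07 = 6.58
  Use of theme 42 × 0.26 = 10.92
Sum = 64.215
Bonus: 64.215 + 5 = 69.215
69.215 is ≥ 64 and < 88 → Proficient

Proficient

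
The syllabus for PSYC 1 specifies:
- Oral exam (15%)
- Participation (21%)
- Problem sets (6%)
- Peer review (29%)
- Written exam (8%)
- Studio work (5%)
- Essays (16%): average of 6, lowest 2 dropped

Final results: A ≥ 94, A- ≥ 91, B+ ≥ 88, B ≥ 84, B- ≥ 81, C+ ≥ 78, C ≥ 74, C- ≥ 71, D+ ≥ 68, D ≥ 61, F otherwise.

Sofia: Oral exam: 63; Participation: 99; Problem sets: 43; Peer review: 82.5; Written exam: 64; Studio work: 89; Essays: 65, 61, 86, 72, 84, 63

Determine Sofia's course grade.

C+

Essays: drop 61, 63 → average of remaining 4 = 307/4 = 76.75
Weighted total:
  Oral exam 63 × 0.15 = 9.45
  Participation 99 × 0.21 = 20.79
  Problem sets 43 × 0.06 = 2.58
  Peer review 82.5 × 0.29 = 23.925
  Written exam 64 × 0.08 = 5.12
  Studio work 89 × 0.05 = 4.45
  Essays 76.75 × 0.16 = 12.28
Sum = 78.595
78.595 is ≥ 78 and < 81 → C+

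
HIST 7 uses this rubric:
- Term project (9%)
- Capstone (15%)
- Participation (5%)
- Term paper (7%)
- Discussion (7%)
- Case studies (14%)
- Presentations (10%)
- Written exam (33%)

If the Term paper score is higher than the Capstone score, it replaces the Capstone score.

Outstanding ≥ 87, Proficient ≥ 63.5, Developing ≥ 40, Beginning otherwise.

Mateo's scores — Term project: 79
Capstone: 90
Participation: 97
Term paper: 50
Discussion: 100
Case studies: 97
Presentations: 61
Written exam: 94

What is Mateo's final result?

Term paper (50) ≤ Capstone (90), so Capstone stays at 90.
Weighted total:
  Term project 79 × 0.09 = 7.11
  Capstone 90 × 0.15 = 13.5
  Participation 97 × 0.05 = 4.85
  Term paper 50 × 0.07 = 3.5
  Discussion 100 × 0.07 = 7
  Case studies 97 × 0.14 = 13.58
  Presentations 61 × 0.1 = 6.1
  Written exam 94 × 0.33 = 31.02
Sum = 86.66
86.66 is ≥ 63.5 and < 87 → Proficient

Proficient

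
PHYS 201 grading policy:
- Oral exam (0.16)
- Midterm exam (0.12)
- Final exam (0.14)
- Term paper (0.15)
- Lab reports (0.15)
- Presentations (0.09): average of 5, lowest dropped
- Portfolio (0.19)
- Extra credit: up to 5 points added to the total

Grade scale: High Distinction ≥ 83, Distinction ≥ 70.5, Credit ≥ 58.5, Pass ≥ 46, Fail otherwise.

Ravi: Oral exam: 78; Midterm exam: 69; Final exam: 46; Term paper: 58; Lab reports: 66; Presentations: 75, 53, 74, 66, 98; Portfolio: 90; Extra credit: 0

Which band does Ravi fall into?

Presentations: drop 53 → average of remaining 4 = 313/4 = 78.25
Weighted total:
  Oral exam 78 × 0.16 = 12.48
  Midterm exam 69 × 0.12 = 8.28
  Final exam 46 × 0.14 = 6.44
  Term paper 58 × 0.15 = 8.7
  Lab reports 66 × 0.15 = 9.9
  Presentations 78.25 × 0.09 = 7.0425
  Portfolio 90 × 0.19 = 17.1
Sum = 69.9425
Extra credit: 69.9425 + 0 = 69.9425
69.9425 is ≥ 58.5 and < 70.5 → Credit

Credit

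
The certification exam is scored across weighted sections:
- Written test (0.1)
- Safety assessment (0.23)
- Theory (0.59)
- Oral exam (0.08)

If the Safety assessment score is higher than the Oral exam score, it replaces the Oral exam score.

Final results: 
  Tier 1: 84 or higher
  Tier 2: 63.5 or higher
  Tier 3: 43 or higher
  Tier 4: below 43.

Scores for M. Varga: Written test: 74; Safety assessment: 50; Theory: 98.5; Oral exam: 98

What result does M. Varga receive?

Tier 1

Safety assessment (50) ≤ Oral exam (98), so Oral exam stays at 98.
Weighted total:
  Written test 74 × 0.1 = 7.4
  Safety assessment 50 × 0.23 = 11.5
  Theory 98.5 × 0.59 = 58.115
  Oral exam 98 × 0.08 = 7.84
Sum = 84.855
84.855 ≥ 84 → Tier 1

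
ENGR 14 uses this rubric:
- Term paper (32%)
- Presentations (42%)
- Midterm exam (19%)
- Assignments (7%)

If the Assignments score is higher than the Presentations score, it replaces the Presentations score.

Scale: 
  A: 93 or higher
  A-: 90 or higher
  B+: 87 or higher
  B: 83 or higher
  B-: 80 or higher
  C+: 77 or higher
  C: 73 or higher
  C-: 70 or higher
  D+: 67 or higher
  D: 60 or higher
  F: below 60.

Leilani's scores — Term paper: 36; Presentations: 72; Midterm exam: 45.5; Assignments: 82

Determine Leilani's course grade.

D

Assignments (82) > Presentations (72), so Presentations counts as 82.
Weighted total:
  Term paper 36 × 0.32 = 11.52
  Presentations 82 × 0.42 = 34.44
  Midterm exam 45.5 × 0.19 = 8.645
  Assignments 82 × 0.07 = 5.74
Sum = 60.345
60.345 is ≥ 60 and < 67 → D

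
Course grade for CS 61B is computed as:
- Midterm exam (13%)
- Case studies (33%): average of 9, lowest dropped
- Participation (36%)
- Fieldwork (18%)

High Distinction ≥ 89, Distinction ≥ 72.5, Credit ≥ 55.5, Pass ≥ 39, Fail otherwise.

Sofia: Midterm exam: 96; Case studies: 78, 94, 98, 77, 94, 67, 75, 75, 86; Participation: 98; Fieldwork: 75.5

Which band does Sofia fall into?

Case studies: drop 67 → average of remaining 8 = 677/8 = 84.625
Weighted total:
  Midterm exam 96 × 0.13 = 12.48
  Case studies 84.625 × 0.33 = 27.92625
  Participation 98 × 0.36 = 35.28
  Fieldwork 75.5 × 0.18 = 13.59
Sum = 89.27625
89.27625 ≥ 89 → High Distinction

High Distinction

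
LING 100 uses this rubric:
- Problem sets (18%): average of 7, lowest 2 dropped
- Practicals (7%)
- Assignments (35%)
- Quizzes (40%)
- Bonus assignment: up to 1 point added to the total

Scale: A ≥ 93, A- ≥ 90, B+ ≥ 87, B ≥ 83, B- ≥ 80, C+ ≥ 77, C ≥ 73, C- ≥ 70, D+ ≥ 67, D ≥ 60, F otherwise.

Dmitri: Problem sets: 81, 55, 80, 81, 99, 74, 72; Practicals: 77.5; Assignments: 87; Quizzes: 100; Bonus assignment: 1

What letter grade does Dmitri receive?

A-

Problem sets: drop 55, 72 → average of remaining 5 = 415/5 = 83
Weighted total:
  Problem sets 83 × 0.18 = 14.94
  Practicals 77.5 × 0.07 = 5.425
  Assignments 87 × 0.35 = 30.45
  Quizzes 100 × 0.4 = 40
Sum = 90.815
Bonus assignment: 90.815 + 1 = 91.815
91.815 is ≥ 90 and < 93 → A-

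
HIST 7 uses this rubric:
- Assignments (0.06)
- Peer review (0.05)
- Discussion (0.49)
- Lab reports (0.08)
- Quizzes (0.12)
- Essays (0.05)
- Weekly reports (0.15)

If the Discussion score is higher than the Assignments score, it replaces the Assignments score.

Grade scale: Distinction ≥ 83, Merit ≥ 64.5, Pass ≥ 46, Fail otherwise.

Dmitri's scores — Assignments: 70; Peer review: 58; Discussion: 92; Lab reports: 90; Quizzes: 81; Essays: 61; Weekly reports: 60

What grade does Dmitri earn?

Merit

Discussion (92) > Assignments (70), so Assignments counts as 92.
Weighted total:
  Assignments 92 × 0.06 = 5.52
  Peer review 58 × 0.05 = 2.9
  Discussion 92 × 0.49 = 45.08
  Lab reports 90 × 0.08 = 7.2
  Quizzes 81 × 0.12 = 9.72
  Essays 61 × 0.05 = 3.05
  Weekly reports 60 × 0.15 = 9
Sum = 82.47
82.47 is ≥ 64.5 and < 83 → Merit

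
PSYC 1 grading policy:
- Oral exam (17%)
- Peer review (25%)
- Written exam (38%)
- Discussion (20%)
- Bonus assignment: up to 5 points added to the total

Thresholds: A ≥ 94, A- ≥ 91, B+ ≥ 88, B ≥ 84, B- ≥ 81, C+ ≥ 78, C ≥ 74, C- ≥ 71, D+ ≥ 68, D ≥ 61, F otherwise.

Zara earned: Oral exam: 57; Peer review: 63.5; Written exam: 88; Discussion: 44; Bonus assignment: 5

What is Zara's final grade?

C-

Weighted total:
  Oral exam 57 × 0.17 = 9.69
  Peer review 63.5 × 0.25 = 15.875
  Written exam 88 × 0.38 = 33.44
  Discussion 44 × 0.2 = 8.8
Sum = 67.805
Bonus assignment: 67.805 + 5 = 72.805
72.805 is ≥ 71 and < 74 → C-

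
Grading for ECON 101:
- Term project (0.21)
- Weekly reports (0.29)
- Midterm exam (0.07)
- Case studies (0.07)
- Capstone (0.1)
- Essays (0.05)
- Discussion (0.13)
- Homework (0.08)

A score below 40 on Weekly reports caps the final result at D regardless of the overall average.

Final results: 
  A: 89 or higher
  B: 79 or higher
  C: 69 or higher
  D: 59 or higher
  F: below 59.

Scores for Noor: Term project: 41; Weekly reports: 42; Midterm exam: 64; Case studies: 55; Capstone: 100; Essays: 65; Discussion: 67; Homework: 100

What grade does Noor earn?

D

Weekly reports score 42 ≥ 40: minimum met.
Weighted total:
  Term project 41 × 0.21 = 8.61
  Weekly reports 42 × 0.29 = 12.18
  Midterm exam 64 × 0.07 = 4.48
  Case studies 55 × 0.07 = 3.85
  Capstone 100 × 0.1 = 10
  Essays 65 × 0.05 = 3.25
  Discussion 67 × 0.13 = 8.71
  Homework 100 × 0.08 = 8
Sum = 59.08
59.08 is ≥ 59 and < 69 → D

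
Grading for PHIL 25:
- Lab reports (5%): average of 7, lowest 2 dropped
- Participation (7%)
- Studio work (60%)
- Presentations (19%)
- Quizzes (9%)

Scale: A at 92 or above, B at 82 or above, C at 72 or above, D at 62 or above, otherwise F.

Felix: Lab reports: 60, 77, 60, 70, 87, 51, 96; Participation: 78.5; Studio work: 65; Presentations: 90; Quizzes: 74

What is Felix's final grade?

Lab reports: drop 51, 60 → average of remaining 5 = 390/5 = 78
Weighted total:
  Lab reports 78 × 0.05 = 3.9
  Participation 78.5 × 0.07 = 5.495
  Studio work 65 × 0.6 = 39
  Presentations 90 × 0.19 = 17.1
  Quizzes 74 × 0.09 = 6.66
Sum = 72.155
72.155 is ≥ 72 and < 82 → C

C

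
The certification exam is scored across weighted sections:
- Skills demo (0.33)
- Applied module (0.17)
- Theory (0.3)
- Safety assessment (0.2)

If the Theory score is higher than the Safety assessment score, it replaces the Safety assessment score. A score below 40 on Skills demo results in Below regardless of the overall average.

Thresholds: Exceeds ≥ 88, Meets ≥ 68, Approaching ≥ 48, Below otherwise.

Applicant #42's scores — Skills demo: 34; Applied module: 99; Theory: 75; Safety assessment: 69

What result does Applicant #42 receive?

Below

Theory (75) > Safety assessment (69), so Safety assessment counts as 75.
Skills demo score 34 < 40: minimum not met.
Weighted total:
  Skills demo 34 × 0.33 = 11.22
  Applied module 99 × 0.17 = 16.83
  Theory 75 × 0.3 = 22.5
  Safety assessment 75 × 0.2 = 15
Sum = 65.55
Because the Skills demo minimum was not met, the result is Below.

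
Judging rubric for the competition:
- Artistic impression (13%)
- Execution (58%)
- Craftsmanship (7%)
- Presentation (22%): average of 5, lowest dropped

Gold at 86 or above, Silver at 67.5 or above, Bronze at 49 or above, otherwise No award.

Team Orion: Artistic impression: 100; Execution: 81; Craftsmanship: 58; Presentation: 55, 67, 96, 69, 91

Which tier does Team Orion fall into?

Silver

Presentation: drop 55 → average of remaining 4 = 323/4 = 80.75
Weighted total:
  Artistic impression 100 × 0.13 = 13
  Execution 81 × 0.58 = 46.98
  Craftsmanship 58 × 0.07 = 4.06
  Presentation 80.75 × 0.22 = 17.765
Sum = 81.805
81.805 is ≥ 67.5 and < 86 → Silver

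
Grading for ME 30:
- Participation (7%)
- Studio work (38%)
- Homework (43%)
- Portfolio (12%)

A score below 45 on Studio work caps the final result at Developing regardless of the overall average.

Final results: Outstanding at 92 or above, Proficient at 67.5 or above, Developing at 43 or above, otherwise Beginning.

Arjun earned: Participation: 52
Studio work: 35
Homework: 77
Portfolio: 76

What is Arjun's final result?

Developing

Studio work score 35 < 45: minimum not met.
Weighted total:
  Participation 52 × 0.07 = 3.64
  Studio work 35 × 0.38 = 13.3
  Homework 77 × 0.43 = 33.11
  Portfolio 76 × 0.12 = 9.12
Sum = 59.17
59.17 would be Developing; cap at Developing applies → Developing.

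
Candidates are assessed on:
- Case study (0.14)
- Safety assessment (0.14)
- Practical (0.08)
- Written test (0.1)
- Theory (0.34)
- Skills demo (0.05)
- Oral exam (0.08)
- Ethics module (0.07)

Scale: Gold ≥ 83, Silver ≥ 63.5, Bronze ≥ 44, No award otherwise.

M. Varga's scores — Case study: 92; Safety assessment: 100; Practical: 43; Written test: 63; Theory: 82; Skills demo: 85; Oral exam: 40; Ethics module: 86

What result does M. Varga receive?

Silver

Weighted total:
  Case study 92 × 0.14 = 12.88
  Safety assessment 100 × 0.14 = 14
  Practical 43 × 0.08 = 3.44
  Written test 63 × 0.1 = 6.3
  Theory 82 × 0.34 = 27.88
  Skills demo 85 × 0.05 = 4.25
  Oral exam 40 × 0.08 = 3.2
  Ethics module 86 × 0.07 = 6.02
Sum = 77.97
77.97 is ≥ 63.5 and < 83 → Silver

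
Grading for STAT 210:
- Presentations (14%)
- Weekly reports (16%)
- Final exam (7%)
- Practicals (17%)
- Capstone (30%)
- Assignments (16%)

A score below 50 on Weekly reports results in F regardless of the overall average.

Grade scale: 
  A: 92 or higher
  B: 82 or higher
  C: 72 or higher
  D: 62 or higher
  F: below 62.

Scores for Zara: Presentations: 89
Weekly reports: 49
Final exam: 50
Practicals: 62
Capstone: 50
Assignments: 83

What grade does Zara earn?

F

Weekly reports score 49 < 50: minimum not met.
Weighted total:
  Presentations 89 × 0.14 = 12.46
  Weekly reports 49 × 0.16 = 7.84
  Final exam 50 × 0.07 = 3.5
  Practicals 62 × 0.17 = 10.54
  Capstone 50 × 0.3 = 15
  Assignments 83 × 0.16 = 13.28
Sum = 62.62
Because the Weekly reports minimum was not met, the result is F.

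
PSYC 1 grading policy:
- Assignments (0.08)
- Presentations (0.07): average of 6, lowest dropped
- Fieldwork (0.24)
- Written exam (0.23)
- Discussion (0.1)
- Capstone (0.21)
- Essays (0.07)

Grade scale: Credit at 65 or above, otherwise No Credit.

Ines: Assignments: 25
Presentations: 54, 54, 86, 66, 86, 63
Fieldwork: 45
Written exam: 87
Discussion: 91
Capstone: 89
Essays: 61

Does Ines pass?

Credit

Presentations: drop 54 → average of remaining 5 = 355/5 = 71
Weighted total:
  Assignments 25 × 0.08 = 2
  Presentations 71 × 0.07 = 4.97
  Fieldwork 45 × 0.24 = 10.8
  Written exam 87 × 0.23 = 20.01
  Discussion 91 × 0.1 = 9.1
  Capstone 89 × 0.21 = 18.69
  Essays 61 × 0.07 = 4.27
Sum = 69.84
69.84 ≥ 65 → Credit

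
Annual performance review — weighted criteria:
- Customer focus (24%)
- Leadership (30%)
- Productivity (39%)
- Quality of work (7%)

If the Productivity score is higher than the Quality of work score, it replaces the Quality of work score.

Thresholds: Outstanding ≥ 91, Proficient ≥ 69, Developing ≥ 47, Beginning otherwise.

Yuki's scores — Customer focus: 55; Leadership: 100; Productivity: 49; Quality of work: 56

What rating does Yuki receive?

Developing

Productivity (49) ≤ Quality of work (56), so Quality of work stays at 56.
Weighted total:
  Customer focus 55 × 0.24 = 13.2
  Leadership 100 × 0.3 = 30
  Productivity 49 × 0.39 = 19.11
  Quality of work 56 × 0.07 = 3.92
Sum = 66.23
66.23 is ≥ 47 and < 69 → Developing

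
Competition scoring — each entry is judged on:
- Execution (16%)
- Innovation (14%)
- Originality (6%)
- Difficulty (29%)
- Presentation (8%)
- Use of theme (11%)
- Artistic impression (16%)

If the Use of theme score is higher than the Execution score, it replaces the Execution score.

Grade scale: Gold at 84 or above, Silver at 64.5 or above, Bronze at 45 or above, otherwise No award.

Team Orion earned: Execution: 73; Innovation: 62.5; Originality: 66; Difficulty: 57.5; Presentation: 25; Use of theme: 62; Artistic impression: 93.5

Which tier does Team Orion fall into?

Silver

Use of theme (62) ≤ Execution (73), so Execution stays at 73.
Weighted total:
  Execution 73 × 0.16 = 11.68
  Innovation 62.5 × 0.14 = 8.75
  Originality 66 × 0.06 = 3.96
  Difficulty 57.5 × 0.29 = 16.675
  Presentation 25 × 0.08 = 2
  Use of theme 62 × 0.11 = 6.82
  Artistic impression 93.5 × 0.16 = 14.96
Sum = 64.845
64.845 is ≥ 64.5 and < 84 → Silver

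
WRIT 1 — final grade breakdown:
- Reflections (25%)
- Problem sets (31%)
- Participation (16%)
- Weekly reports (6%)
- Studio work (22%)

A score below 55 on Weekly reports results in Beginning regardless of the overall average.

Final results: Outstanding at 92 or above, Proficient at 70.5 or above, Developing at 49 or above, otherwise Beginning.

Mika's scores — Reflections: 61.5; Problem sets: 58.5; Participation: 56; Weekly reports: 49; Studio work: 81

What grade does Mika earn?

Weekly reports score 49 < 55: minimum not met.
Weighted total:
  Reflections 61.5 × 0.25 = 15.375
  Problem sets 58.5 × 0.31 = 18.135
  Participation 56 × 0.16 = 8.96
  Weekly reports 49 × 0.06 = 2.94
  Studio work 81 × 0.22 = 17.82
Sum = 63.23
Because the Weekly reports minimum was not met, the result is Beginning.

Beginning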